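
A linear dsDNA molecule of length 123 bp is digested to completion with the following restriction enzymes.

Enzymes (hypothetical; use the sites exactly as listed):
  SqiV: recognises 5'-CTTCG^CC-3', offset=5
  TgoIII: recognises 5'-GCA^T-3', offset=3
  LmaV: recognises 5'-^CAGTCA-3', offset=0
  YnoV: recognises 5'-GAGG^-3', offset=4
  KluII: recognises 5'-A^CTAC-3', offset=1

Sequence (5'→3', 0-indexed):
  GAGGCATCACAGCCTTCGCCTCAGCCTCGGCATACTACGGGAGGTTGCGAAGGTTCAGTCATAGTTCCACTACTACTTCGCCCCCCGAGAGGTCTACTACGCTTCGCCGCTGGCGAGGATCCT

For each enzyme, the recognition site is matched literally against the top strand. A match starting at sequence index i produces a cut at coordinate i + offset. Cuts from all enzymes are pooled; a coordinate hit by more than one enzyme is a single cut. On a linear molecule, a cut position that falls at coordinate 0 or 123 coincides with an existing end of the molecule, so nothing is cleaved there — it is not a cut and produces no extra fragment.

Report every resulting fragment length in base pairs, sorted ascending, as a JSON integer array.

Per-enzyme occurrences:
  SqiV (CTTCGCC, off=5): starts [13, 75, 101] → cuts [18, 80, 106]
  TgoIII (GCAT, off=3): starts [3, 29] → cuts [6, 32]
  LmaV (CAGTCA, off=0): starts [55] → cuts [55]
  YnoV (GAGG, off=4): starts [0, 40, 88, 114] → cuts [4, 44, 92, 118]
  KluII (ACTAC, off=1): starts [33, 68, 71, 95] → cuts [34, 69, 72, 96]

Pooled cuts: [4, 6, 18, 32, 34, 44, 55, 69, 72, 80, 92, 96, 106, 118]

Fragment lengths:
  [0,4): 4 bp
  [4,6): 2 bp
  [6,18): 12 bp
  [18,32): 14 bp
  [32,34): 2 bp
  [34,44): 10 bp
  [44,55): 11 bp
  [55,69): 14 bp
  [69,72): 3 bp
  [72,80): 8 bp
  [80,92): 12 bp
  [92,96): 4 bp
  [96,106): 10 bp
  [106,118): 12 bp
  [118,123): 5 bp

[2,2,3,4,4,5,8,10,10,11,12,12,12,14,14]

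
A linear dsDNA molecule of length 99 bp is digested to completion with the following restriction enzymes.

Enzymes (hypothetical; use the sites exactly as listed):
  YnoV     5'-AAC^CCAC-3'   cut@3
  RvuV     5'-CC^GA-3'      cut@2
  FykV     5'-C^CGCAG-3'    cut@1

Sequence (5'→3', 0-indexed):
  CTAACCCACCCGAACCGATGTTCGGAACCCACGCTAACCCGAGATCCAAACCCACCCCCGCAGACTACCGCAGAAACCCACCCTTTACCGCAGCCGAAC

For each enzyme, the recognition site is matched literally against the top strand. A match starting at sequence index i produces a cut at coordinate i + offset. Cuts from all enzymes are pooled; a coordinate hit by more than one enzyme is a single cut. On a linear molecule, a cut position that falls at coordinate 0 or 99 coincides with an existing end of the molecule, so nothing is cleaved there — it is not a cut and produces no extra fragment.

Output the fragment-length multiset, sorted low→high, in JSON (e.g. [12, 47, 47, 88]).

[4,5,5,6,7,7,9,10,11,11,12,12]

Site scan:
  YnoV (AACCCAC, off=3): starts [2, 25, 48, 74] → cuts [5, 28, 51, 77]
  RvuV (CCGA, off=2): starts [9, 14, 38, 93] → cuts [11, 16, 40, 95]
  FykV (CCGCAG, off=1): starts [57, 67, 87] → cuts [58, 68, 88]

All cut coordinates (distinct, sorted): [5, 11, 16, 28, 40, 51, 58, 68, 77, 88, 95]

Fragments:
  [0,5): 5 bp
  [5,11): 6 bp
  [11,16): 5 bp
  [16,28): 12 bp
  [28,40): 12 bp
  [40,51): 11 bp
  [51,58): 7 bp
  [58,68): 10 bp
  [68,77): 9 bp
  [77,88): 11 bp
  [88,95): 7 bp
  [95,99): 4 bp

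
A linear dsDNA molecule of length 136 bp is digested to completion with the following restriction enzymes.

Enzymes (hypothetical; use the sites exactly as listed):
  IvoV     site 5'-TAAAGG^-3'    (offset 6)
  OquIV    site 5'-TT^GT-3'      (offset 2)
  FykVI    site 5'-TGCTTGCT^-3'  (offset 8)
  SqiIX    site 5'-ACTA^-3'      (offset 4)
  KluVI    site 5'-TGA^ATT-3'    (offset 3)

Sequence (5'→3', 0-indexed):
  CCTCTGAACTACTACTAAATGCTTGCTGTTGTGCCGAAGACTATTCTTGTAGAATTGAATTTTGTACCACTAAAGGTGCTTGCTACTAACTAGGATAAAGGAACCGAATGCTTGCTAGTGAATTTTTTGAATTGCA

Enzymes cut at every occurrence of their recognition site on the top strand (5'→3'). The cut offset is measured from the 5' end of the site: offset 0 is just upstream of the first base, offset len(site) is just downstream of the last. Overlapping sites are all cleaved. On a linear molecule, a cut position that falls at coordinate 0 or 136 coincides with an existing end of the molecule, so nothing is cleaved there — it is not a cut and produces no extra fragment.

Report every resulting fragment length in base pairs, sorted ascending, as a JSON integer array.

Site scan:
  IvoV TAAAGG/6: at [70, 95] ⇒ [76, 101]
  OquIV TTGT/2: at [28, 46, 61] ⇒ [30, 48, 63]
  FykVI TGCTTGCT/8: at [19, 76, 108] ⇒ [27, 84, 116]
  SqiIX ACTA/4: at [7, 10, 13, 39, 68, 84, 88] ⇒ [11, 14, 17, 43, 72, 88, 92]
  KluVI TGAATT/3: at [55, 118, 127] ⇒ [58, 121, 130]

All cut coordinates (distinct, sorted): [11, 14, 17, 27, 30, 43, 48, 58, 63, 72, 76, 84, 88, 92, 101, 116, 121, 130]

Fragment lengths:
  [0,11): 11 bp
  [11,14): 3 bp
  [14,17): 3 bp
  [17,27): 10 bp
  [27,30): 3 bp
  [30,43): 13 bp
  [43,48): 5 bp
  [48,58): 10 bp
  [58,63): 5 bp
  [63,72): 9 bp
  [72,76): 4 bp
  [76,84): 8 bp
  [84,88): 4 bp
  [88,92): 4 bp
  [92,101): 9 bp
  [101,116): 15 bp
  [116,121): 5 bp
  [121,130): 9 bp
  [130,136): 6 bp

[3,3,3,4,4,4,5,5,5,6,8,9,9,9,10,10,11,13,15]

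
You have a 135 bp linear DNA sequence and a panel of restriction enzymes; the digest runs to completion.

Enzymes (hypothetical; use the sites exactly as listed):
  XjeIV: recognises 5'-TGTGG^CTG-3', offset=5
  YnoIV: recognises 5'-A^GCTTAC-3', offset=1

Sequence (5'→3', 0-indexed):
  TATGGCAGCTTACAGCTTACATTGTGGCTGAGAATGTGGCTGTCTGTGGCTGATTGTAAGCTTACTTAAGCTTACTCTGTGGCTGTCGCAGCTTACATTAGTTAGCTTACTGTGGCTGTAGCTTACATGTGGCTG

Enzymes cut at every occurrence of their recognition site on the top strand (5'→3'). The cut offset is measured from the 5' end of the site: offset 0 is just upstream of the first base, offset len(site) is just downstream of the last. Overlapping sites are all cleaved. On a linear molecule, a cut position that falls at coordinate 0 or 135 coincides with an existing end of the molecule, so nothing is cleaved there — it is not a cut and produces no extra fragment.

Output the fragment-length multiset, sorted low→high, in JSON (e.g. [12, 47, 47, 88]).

Site scan:
  XjeIV TGTGGCTG/5: at [22, 34, 44, 77, 110, 127] ⇒ [27, 39, 49, 82, 115, 132]
  YnoIV AGCTTAC/1: at [6, 13, 58, 68, 89, 103, 119] ⇒ [7, 14, 59, 69, 90, 104, 120]

Pooled cuts: [7, 14, 27, 39, 49, 59, 69, 82, 90, 104, 115, 120, 132]

Fragment lengths:
  [0,7): 7 bp
  [7,14): 7 bp
  [14,27): 13 bp
  [27,39): 12 bp
  [39,49): 10 bp
  [49,59): 10 bp
  [59,69): 10 bp
  [69,82): 13 bp
  [82,90): 8 bp
  [90,104): 14 bp
  [104,115): 11 bp
  [115,120): 5 bp
  [120,132): 12 bp
  [132,135): 3 bp

[3,5,7,7,8,10,10,10,11,12,12,13,13,14]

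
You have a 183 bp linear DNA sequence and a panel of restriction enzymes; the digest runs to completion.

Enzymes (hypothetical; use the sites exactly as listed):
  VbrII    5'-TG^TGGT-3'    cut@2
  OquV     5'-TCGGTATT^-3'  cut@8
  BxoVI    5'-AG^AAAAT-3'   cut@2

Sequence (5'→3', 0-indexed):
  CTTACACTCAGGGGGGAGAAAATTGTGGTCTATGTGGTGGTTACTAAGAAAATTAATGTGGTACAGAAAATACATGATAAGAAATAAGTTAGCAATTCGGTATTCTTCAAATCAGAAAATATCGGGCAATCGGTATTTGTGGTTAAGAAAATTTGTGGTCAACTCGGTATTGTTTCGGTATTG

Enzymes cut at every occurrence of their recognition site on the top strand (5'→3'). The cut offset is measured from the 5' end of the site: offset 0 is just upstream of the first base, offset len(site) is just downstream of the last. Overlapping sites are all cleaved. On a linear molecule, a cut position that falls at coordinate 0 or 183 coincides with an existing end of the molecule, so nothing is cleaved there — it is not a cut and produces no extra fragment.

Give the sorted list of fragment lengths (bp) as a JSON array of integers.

[1,2,7,8,8,8,9,10,11,11,14,16,18,22,38]

Scan for sites:
  VbrII (TGTGGT, off=2): starts [23, 32, 56, 137, 153] → cuts [25, 34, 58, 139, 155]
  OquV (TCGGTATT, off=8): starts [96, 129, 163, 174] → cuts [104, 137, 171, 182]
  BxoVI (AGAAAAT, off=2): starts [16, 46, 64, 113, 145] → cuts [18, 48, 66, 115, 147]

Pooled cuts: [18, 25, 34, 48, 58, 66, 104, 115, 137, 139, 147, 155, 171, 182]

Fragment lengths:
  [0,18): 18 bp
  [18,25): 7 bp
  [25,34): 9 bp
  [34,48): 14 bp
  [48,58): 10 bp
  [58,66): 8 bp
  [66,104): 38 bp
  [104,115): 11 bp
  [115,137): 22 bp
  [137,139): 2 bp
  [139,147): 8 bp
  [147,155): 8 bp
  [155,171): 16 bp
  [171,182): 11 bp
  [182,183): 1 bp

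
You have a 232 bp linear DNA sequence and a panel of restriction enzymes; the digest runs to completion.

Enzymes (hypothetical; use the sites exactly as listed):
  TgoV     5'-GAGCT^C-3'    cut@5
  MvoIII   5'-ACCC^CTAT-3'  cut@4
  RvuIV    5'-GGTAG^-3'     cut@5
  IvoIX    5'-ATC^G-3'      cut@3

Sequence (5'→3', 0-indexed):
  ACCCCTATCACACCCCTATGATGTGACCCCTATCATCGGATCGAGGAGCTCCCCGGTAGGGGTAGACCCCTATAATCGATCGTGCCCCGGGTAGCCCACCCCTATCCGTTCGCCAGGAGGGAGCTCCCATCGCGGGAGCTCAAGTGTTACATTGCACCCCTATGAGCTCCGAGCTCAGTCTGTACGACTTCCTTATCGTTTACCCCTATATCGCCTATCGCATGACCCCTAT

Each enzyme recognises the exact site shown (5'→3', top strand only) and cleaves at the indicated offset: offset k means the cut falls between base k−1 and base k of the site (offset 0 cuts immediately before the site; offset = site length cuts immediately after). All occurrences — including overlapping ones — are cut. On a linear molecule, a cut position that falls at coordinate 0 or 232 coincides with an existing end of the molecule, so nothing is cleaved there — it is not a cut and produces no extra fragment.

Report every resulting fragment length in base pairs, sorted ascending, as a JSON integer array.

Scan for sites:
  TgoV GAGCTC/5: at [45, 120, 135, 163, 170] ⇒ [50, 125, 140, 168, 175]
  MvoIII ACCCCTAT/4: at [0, 11, 25, 65, 97, 155, 201, 224] ⇒ [4, 15, 29, 69, 101, 159, 205, 228]
  RvuIV GGTAG/5: at [54, 60, 89] ⇒ [59, 65, 94]
  IvoIX ATCG/3: at [34, 39, 74, 78, 128, 194, 209, 216] ⇒ [37, 42, 77, 81, 131, 197, 212, 219]

All cut coordinates (distinct, sorted): [4, 15, 29, 37, 42, 50, 59, 65, 69, 77, 81, 94, 101, 125, 131, 140, 159, 168, 175, 197, 205, 212, 219, 228]

Fragment lengths:
  [0,4): 4 bp
  [4,15): 11 bp
  [15,29): 14 bp
  [29,37): 8 bp
  [37,42): 5 bp
  [42,50): 8 bp
  [50,59): 9 bp
  [59,65): 6 bp
  [65,69): 4 bp
  [69,77): 8 bp
  [77,81): 4 bp
  [81,94): 13 bp
  [94,101): 7 bp
  [101,125): 24 bp
  [125,131): 6 bp
  [131,140): 9 bp
  [140,159): 19 bp
  [159,168): 9 bp
  [168,175): 7 bp
  [175,197): 22 bp
  [197,205): 8 bp
  [205,212): 7 bp
  [212,219): 7 bp
  [219,228): 9 bp
  [228,232): 4 bp

[4,4,4,4,5,6,6,7,7,7,7,8,8,8,8,9,9,9,9,11,13,14,19,22,24]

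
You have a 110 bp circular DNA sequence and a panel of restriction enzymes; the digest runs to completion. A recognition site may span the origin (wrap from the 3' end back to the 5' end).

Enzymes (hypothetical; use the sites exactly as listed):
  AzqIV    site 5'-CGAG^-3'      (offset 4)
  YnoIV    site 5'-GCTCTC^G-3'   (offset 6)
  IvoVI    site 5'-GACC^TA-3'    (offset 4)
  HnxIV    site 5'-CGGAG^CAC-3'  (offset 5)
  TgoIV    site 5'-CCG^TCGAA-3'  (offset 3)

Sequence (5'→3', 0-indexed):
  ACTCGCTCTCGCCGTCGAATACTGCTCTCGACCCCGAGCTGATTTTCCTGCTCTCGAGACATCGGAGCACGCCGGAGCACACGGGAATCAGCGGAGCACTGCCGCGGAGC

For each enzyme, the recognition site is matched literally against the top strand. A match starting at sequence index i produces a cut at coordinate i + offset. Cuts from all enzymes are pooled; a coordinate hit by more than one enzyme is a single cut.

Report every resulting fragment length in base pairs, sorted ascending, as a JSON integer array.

Site scan:
  AzqIV CGAG/4: at [34, 54] ⇒ [38, 58]
  YnoIV GCTCTCG/6: at [4, 23, 49] ⇒ [10, 29, 55]
  IvoVI (GACCTA, off=4): no sites
  HnxIV CGGAGCAC/5: at [62, 72, 91, 104] ⇒ [67, 77, 96, 109]
  TgoIV CCGTCGAA/3: at [11] ⇒ [14]

All cut coordinates (distinct, sorted): [10, 14, 29, 38, 55, 58, 67, 77, 96, 109]

Fragment lengths:
  10→14: 4 bp
  14→29: 15 bp
  29→38: 9 bp
  38→55: 17 bp
  55→58: 3 bp
  58→67: 9 bp
  67→77: 10 bp
  77→96: 19 bp
  96→109: 13 bp
  109→10 (wrap): 110-109+10 = 11 bp

[3,4,9,9,10,11,13,15,17,19]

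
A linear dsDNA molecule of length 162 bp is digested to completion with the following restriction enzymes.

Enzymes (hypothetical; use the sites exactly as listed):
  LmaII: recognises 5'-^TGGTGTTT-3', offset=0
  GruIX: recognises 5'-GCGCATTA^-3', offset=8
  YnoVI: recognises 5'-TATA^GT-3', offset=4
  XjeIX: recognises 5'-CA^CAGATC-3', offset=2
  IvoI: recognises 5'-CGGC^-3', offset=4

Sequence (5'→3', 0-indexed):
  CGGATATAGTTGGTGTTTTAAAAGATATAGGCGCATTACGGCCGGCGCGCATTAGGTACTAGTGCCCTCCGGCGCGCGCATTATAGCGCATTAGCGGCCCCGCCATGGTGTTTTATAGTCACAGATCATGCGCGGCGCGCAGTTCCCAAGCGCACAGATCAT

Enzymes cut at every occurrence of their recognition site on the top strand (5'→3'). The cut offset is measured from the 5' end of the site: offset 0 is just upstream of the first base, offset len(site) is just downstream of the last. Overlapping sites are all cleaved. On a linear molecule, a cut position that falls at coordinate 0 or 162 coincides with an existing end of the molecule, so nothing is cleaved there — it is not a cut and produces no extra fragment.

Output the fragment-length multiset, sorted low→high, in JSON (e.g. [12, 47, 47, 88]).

Per-enzyme occurrences:
  LmaII TGGTGTTT/0: at [10, 105] ⇒ [10, 105]
  GruIX GCGCATTA/8: at [30, 46, 75, 85] ⇒ [38, 54, 83, 93]
  YnoVI TATAGT/4: at [4, 113] ⇒ [8, 117]
  XjeIX CACAGATC/2: at [119, 152] ⇒ [121, 154]
  IvoI CGGC/4: at [38, 42, 69, 94, 132] ⇒ [42, 46, 73, 98, 136]

Pooled cuts: [8, 10, 38, 42, 46, 54, 73, 83, 93, 98, 105, 117, 121, 136, 154]

Fragments:
  [0,8): 8 bp
  [8,10): 2 bp
  [10,38): 28 bp
  [38,42): 4 bp
  [42,46): 4 bp
  [46,54): 8 bp
  [54,73): 19 bp
  [73,83): 10 bp
  [83,93): 10 bp
  [93,98): 5 bp
  [98,105): 7 bp
  [105,117): 12 bp
  [117,121): 4 bp
  [121,136): 15 bp
  [136,154): 18 bp
  [154,162): 8 bp

[2,4,4,4,5,7,8,8,8,10,10,12,15,18,19,28]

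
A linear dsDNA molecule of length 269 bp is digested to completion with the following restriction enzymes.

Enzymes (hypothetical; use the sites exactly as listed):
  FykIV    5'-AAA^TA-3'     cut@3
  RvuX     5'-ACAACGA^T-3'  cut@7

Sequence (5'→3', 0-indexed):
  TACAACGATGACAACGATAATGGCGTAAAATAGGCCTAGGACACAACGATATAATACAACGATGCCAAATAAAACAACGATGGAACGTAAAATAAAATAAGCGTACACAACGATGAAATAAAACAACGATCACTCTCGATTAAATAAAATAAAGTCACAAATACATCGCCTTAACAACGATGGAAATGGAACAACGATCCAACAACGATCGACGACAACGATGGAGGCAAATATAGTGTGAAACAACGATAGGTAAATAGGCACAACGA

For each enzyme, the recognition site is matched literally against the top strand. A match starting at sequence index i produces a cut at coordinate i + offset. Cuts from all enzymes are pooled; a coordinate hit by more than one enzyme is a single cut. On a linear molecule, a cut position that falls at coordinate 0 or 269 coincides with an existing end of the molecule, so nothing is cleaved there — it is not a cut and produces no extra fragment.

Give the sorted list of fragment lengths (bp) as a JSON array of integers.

[5,5,5,7,8,8,9,10,11,11,11,12,12,12,13,13,13,15,16,17,18,19,19]

Site scan:
  FykIV (AAATA, off=3): starts [27, 66, 89, 94, 115, 141, 146, 158, 228, 254] → cuts [30, 69, 92, 97, 118, 144, 149, 161, 231, 257]
  RvuX (ACAACGAT, off=7): starts [1, 10, 42, 55, 73, 106, 122, 173, 190, 201, 214, 242] → cuts [8, 17, 49, 62, 80, 113, 129, 180, 197, 208, 221, 249]

Pooled cuts: [8, 17, 30, 49, 62, 69, 80, 92, 97, 113, 118, 129, 144, 149, 161, 180, 197, 208, 221, 231, 249, 257]

Fragments:
  [0,8): 8 bp
  [8,17): 9 bp
  [17,30): 13 bp
  [30,49): 19 bp
  [49,62): 13 bp
  [62,69): 7 bp
  [69,80): 11 bp
  [80,92): 12 bp
  [92,97): 5 bp
  [97,113): 16 bp
  [113,118): 5 bp
  [118,129): 11 bp
  [129,144): 15 bp
  [144,149): 5 bp
  [149,161): 12 bp
  [161,180): 19 bp
  [180,197): 17 bp
  [197,208): 11 bp
  [208,221): 13 bp
  [221,231): 10 bp
  [231,249): 18 bp
  [249,257): 8 bp
  [257,269): 12 bp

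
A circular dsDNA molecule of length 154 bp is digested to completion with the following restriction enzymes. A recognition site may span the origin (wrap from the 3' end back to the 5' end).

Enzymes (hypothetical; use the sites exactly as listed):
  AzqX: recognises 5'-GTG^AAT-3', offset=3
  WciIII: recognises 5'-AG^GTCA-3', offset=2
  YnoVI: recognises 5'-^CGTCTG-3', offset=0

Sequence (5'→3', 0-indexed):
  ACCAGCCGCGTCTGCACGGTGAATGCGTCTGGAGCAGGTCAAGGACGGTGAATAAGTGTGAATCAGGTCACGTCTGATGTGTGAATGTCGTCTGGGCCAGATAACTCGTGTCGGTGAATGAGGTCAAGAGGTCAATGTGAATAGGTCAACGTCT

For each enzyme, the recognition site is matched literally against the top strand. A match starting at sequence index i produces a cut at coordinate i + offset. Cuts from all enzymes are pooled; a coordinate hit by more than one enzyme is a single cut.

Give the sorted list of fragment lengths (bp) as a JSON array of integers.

Site scan:
  AzqX GTGAAT/3: at [18, 47, 57, 80, 113, 136] ⇒ [21, 50, 60, 83, 116, 139]
  WciIII AGGTCA/2: at [35, 64, 120, 128, 142] ⇒ [37, 66, 122, 130, 144]
  YnoVI CGTCTG/0: at [8, 25, 70, 88] ⇒ [8, 25, 70, 88]

All cut coordinates (distinct, sorted): [8, 21, 25, 37, 50, 60, 66, 70, 83, 88, 116, 122, 130, 139, 144]

Fragment lengths:
  8→21: 13 bp
  21→25: 4 bp
  25→37: 12 bp
  37→50: 13 bp
  50→60: 10 bp
  60→66: 6 bp
  66→70: 4 bp
  70→83: 13 bp
  83→88: 5 bp
  88→116: 28 bp
  116→122: 6 bp
  122→130: 8 bp
  130→139: 9 bp
  139→144: 5 bp
  144→8 (wrap): 154-144+8 = 18 bp

[4,4,5,5,6,6,8,9,10,12,13,13,13,18,28]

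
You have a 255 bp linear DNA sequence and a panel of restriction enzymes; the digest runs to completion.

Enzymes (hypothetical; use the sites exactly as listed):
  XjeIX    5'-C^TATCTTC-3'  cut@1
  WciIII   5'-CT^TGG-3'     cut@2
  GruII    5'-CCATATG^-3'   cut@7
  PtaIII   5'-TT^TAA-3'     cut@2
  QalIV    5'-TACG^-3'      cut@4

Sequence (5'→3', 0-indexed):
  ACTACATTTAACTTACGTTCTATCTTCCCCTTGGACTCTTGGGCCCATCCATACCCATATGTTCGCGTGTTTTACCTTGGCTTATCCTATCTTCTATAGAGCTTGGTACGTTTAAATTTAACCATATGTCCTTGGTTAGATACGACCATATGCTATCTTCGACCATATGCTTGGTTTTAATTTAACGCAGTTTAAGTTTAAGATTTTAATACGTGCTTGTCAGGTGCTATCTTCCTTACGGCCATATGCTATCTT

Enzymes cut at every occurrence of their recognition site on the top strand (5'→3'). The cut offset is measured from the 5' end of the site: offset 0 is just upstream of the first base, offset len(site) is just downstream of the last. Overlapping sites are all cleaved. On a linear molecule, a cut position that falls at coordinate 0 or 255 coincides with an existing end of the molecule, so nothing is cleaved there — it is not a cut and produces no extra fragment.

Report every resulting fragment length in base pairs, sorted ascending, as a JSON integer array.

Site scan:
  XjeIX CTATCTTC/1: at [19, 86, 152, 226] ⇒ [20, 87, 153, 227]
  WciIII CTTGG/2: at [29, 37, 75, 101, 130, 169] ⇒ [31, 39, 77, 103, 132, 171]
  GruII CCATATG/7: at [54, 121, 145, 162, 241] ⇒ [61, 128, 152, 169, 248]
  PtaIII TTTAA/2: at [6, 110, 116, 175, 180, 190, 196, 204] ⇒ [8, 112, 118, 177, 182, 192, 198, 206]
  QalIV TACG/4: at [13, 106, 140, 209, 236] ⇒ [17, 110, 144, 213, 240]

Pooled cuts: [8, 17, 20, 31, 39, 61, 77, 87, 103, 110, 112, 118, 128, 132, 144, 152, 153, 169, 171, 177, 182, 192, 198, 206, 213, 227, 240, 248]

Fragments:
  [0,8): 8 bp
  [8,17): 9 bp
  [17,20): 3 bp
  [20,31): 11 bp
  [31,39): 8 bp
  [39,61): 22 bp
  [61,77): 16 bp
  [77,87): 10 bp
  [87,103): 16 bp
  [103,110): 7 bp
  [110,112): 2 bp
  [112,118): 6 bp
  [118,128): 10 bp
  [128,132): 4 bp
  [132,144): 12 bp
  [144,152): 8 bp
  [152,153): 1 bp
  [153,169): 16 bp
  [169,171): 2 bp
  [171,177): 6 bp
  [177,182): 5 bp
  [182,192): 10 bp
  [192,198): 6 bp
  [198,206): 8 bp
  [206,213): 7 bp
  [213,227): 14 bp
  [227,240): 13 bp
  [240,248): 8 bp
  [248,255): 7 bp

[1,2,2,3,4,5,6,6,6,7,7,7,8,8,8,8,8,9,10,10,10,11,12,13,14,16,16,16,22]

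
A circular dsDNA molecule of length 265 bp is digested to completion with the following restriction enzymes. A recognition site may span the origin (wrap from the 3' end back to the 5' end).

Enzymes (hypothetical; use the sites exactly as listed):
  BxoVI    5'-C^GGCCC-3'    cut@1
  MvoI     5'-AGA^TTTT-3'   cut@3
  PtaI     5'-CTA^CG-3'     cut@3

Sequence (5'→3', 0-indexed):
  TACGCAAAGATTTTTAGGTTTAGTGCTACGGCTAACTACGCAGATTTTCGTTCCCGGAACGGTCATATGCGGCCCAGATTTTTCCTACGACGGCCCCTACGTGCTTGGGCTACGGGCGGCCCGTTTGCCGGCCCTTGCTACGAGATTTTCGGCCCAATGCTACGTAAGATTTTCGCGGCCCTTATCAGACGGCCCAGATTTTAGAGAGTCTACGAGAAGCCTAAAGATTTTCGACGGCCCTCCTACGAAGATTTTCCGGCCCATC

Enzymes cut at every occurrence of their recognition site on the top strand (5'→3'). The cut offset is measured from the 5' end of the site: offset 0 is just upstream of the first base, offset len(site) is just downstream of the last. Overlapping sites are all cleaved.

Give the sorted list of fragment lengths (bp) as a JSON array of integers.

Per-enzyme occurrences:
  BxoVI CGGCCC/1: at [69, 90, 116, 128, 149, 175, 189, 234, 256] ⇒ [70, 91, 117, 129, 150, 176, 190, 235, 257]
  MvoI AGATTTT/3: at [7, 41, 75, 142, 166, 195, 224, 248] ⇒ [10, 44, 78, 145, 169, 198, 227, 251]
  PtaI CTACG/3: at [25, 35, 84, 96, 109, 137, 159, 209, 242, 264] ⇒ [2, 28, 38, 87, 99, 112, 140, 162, 212, 245]

All cut coordinates (distinct, sorted): [2, 10, 28, 38, 44, 70, 78, 87, 91, 99, 112, 117, 129, 140, 145, 150, 162, 169, 176, 190, 198, 212, 227, 235, 245, 251, 257]

Fragments:
  2→10: 8 bp
  10→28: 18 bp
  28→38: 10 bp
  38→44: 6 bp
  44→70: 26 bp
  70→78: 8 bp
  78→87: 9 bp
  87→91: 4 bp
  91→99: 8 bp
  99→112: 13 bp
  112→117: 5 bp
  117→129: 12 bp
  129→140: 11 bp
  140→145: 5 bp
  145→150: 5 bp
  150→162: 12 bp
  162→169: 7 bp
  169→176: 7 bp
  176→190: 14 bp
  190→198: 8 bp
  198→212: 14 bp
  212→227: 15 bp
  227→235: 8 bp
  235→245: 10 bp
  245→251: 6 bp
  251→257: 6 bp
  257→2 (wrap): 265-257+2 = 10 bp

[4,5,5,5,6,6,6,7,7,8,8,8,8,8,9,10,10,10,11,12,12,13,14,14,15,18,26]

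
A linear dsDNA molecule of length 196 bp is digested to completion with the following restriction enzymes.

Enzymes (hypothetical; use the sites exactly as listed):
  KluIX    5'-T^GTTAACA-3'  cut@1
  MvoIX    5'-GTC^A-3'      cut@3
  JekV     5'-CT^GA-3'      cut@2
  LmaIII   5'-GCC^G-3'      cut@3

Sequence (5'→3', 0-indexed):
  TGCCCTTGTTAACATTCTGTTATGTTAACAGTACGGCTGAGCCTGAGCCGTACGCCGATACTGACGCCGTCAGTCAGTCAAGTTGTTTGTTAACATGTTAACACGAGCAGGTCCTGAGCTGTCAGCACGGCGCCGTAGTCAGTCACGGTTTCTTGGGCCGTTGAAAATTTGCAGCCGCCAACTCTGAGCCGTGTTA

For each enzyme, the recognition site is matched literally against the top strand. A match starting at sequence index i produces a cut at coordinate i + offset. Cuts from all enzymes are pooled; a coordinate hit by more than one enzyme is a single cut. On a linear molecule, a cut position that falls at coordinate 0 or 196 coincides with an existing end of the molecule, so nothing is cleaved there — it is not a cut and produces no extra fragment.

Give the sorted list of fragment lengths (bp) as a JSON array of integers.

[3,4,4,4,5,5,6,6,6,6,6,7,7,8,8,9,9,11,15,15,16,17,19]

Per-enzyme occurrences:
  KluIX (TGTTAACA, off=1): starts [6, 22, 87, 95] → cuts [7, 23, 88, 96]
  MvoIX (GTCA, off=3): starts [68, 72, 76, 120, 137, 141] → cuts [71, 75, 79, 123, 140, 144]
  JekV (CTGA, off=2): starts [36, 42, 60, 113, 183] → cuts [38, 44, 62, 115, 185]
  LmaIII (GCCG, off=3): starts [46, 53, 65, 131, 156, 173, 187] → cuts [49, 56, 68, 134, 159, 176, 190]

Pooled cuts: [7, 23, 38, 44, 49, 56, 62, 68, 71, 75, 79, 88, 96, 115, 123, 134, 140, 144, 159, 176, 185, 190]

Fragments:
  [0,7): 7 bp
  [7,23): 16 bp
  [23,38): 15 bp
  [38,44): 6 bp
  [44,49): 5 bp
  [49,56): 7 bp
  [56,62): 6 bp
  [62,68): 6 bp
  [68,71): 3 bp
  [71,75): 4 bp
  [75,79): 4 bp
  [79,88): 9 bp
  [88,96): 8 bp
  [96,115): 19 bp
  [115,123): 8 bp
  [123,134): 11 bp
  [134,140): 6 bp
  [140,144): 4 bp
  [144,159): 15 bp
  [159,176): 17 bp
  [176,185): 9 bp
  [185,190): 5 bp
  [190,196): 6 bp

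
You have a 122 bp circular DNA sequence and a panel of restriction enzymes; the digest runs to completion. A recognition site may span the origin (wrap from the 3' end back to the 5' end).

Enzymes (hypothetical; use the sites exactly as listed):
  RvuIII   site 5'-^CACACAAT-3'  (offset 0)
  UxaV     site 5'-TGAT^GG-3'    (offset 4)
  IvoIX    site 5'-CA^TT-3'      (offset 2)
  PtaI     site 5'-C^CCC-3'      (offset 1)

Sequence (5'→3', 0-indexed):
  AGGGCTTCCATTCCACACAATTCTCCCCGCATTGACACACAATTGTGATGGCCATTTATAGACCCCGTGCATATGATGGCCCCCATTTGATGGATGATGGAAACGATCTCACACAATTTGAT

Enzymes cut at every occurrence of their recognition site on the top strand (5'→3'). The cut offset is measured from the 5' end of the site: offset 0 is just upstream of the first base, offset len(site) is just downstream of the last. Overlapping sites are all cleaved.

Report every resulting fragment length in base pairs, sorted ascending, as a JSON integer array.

Site scan:
  RvuIII CACACAAT/0: at [13, 35, 109] ⇒ [13, 35, 109]
  UxaV TGATGG/4: at [45, 73, 87, 94] ⇒ [49, 77, 91, 98]
  IvoIX CATT/2: at [8, 29, 52, 83] ⇒ [10, 31, 54, 85]
  PtaI CCCC/1: at [24, 62, 79, 80] ⇒ [25, 63, 80, 81]

Pooled cuts: [10, 13, 25, 31, 35, 49, 54, 63, 77, 80, 81, 85, 91, 98, 109]

Fragments:
  10→13: 3 bp
  13→25: 12 bp
  25→31: 6 bp
  31→35: 4 bp
  35→49: 14 bp
  49→54: 5 bp
  54→63: 9 bp
  63→77: 14 bp
  77→80: 3 bp
  80→81: 1 bp
  81→85: 4 bp
  85→91: 6 bp
  91→98: 7 bp
  98→109: 11 bp
  109→10 (wrap): 122-109+10 = 23 bp

[1,3,3,4,4,5,6,6,7,9,11,12,14,14,23]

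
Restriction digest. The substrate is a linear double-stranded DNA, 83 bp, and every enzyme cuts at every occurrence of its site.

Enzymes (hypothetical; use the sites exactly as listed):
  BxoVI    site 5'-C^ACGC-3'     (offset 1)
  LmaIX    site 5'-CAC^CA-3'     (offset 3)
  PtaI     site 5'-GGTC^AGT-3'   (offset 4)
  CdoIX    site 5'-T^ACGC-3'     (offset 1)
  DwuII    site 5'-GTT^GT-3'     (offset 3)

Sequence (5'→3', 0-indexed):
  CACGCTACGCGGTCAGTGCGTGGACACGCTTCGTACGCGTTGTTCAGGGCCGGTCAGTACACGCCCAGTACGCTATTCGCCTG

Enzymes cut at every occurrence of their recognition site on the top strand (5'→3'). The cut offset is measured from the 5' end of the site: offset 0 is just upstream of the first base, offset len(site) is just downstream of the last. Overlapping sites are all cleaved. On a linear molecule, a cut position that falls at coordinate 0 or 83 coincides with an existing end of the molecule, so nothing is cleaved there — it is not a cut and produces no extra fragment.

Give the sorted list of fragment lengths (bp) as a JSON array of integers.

[1,5,5,7,8,9,9,11,14,14]

Scan for sites:
  BxoVI CACGC/1: at [0, 24, 59] ⇒ [1, 25, 60]
  LmaIX (CACCA, off=3): no sites
  PtaI GGTCAGT/4: at [10, 51] ⇒ [14, 55]
  CdoIX TACGC/1: at [5, 33, 68] ⇒ [6, 34, 69]
  DwuII GTTGT/3: at [38] ⇒ [41]

All cut coordinates (distinct, sorted): [1, 6, 14, 25, 34, 41, 55, 60, 69]

Fragments:
  [0,1): 1 bp
  [1,6): 5 bp
  [6,14): 8 bp
  [14,25): 11 bp
  [25,34): 9 bp
  [34,41): 7 bp
  [41,55): 14 bp
  [55,60): 5 bp
  [60,69): 9 bp
  [69,83): 14 bp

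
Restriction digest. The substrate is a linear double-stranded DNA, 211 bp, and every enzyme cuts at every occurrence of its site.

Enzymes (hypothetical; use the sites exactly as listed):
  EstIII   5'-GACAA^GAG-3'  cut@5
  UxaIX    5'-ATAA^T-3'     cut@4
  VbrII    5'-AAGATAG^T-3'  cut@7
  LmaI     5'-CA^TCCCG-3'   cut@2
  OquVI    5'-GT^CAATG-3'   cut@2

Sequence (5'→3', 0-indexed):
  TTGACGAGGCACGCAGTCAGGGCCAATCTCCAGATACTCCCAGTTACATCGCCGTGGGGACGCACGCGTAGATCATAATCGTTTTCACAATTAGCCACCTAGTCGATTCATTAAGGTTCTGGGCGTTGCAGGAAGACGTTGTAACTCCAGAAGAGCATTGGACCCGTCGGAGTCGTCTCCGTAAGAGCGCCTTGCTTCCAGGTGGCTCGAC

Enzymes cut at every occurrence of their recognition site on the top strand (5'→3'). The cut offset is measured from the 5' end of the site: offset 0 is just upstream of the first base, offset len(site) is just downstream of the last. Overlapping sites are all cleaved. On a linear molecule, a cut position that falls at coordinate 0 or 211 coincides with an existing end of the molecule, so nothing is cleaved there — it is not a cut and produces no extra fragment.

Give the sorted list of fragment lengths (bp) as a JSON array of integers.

Scan for sites:
  EstIII (GACAAGAG, off=5): no sites
  UxaIX (ATAAT, off=4): starts [74] → cuts [78]
  VbrII (AAGATAGT, off=7): no sites
  LmaI (CATCCCG, off=2): no sites
  OquVI (GTCAATG, off=2): no sites

Pooled cuts: [78]

Fragments:
  [0,78): 78 bp
  [78,211): 133 bp

[78,133]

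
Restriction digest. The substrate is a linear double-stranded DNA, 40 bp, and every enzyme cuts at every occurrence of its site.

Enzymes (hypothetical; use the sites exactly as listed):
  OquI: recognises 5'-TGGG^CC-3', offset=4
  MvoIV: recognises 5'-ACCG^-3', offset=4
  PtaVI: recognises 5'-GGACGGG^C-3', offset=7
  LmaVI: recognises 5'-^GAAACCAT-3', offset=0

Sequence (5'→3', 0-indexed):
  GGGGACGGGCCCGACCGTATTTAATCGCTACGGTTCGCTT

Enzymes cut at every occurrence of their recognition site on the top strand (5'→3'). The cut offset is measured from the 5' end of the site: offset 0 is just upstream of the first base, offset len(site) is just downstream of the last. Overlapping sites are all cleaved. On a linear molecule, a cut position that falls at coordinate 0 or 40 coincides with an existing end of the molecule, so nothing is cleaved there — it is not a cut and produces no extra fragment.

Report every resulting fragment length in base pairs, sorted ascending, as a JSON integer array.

[8,9,23]

Scan for sites:
  OquI (TGGGCC, off=4): no sites
  MvoIV (ACCG, off=4): starts [13] → cuts [17]
  PtaVI (GGACGGGC, off=7): starts [2] → cuts [9]
  LmaVI (GAAACCAT, off=0): no sites

All cut coordinates (distinct, sorted): [9, 17]

Fragments:
  [0,9): 9 bp
  [9,17): 8 bp
  [17,40): 23 bp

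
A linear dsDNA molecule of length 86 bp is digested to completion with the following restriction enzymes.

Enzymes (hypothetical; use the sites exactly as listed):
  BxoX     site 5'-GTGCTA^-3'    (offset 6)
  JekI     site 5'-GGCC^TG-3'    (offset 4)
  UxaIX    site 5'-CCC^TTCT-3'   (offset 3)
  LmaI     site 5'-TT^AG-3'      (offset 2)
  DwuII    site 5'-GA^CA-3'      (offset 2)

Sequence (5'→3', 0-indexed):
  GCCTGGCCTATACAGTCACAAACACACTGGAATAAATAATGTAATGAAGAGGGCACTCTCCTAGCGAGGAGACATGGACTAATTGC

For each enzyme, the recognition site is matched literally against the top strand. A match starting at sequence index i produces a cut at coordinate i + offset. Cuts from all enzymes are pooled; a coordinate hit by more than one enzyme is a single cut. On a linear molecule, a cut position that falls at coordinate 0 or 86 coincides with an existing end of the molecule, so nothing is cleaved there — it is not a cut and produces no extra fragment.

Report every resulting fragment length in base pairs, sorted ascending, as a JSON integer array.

[14,72]

Scan for sites:
  BxoX (GTGCTA, off=6): no sites
  JekI (GGCCTG, off=4): no sites
  UxaIX (CCCTTCT, off=3): no sites
  LmaI (TTAG, off=2): no sites
  DwuII (GACA, off=2): starts [70] → cuts [72]

All cut coordinates (distinct, sorted): [72]

Fragment lengths:
  [0,72): 72 bp
  [72,86): 14 bp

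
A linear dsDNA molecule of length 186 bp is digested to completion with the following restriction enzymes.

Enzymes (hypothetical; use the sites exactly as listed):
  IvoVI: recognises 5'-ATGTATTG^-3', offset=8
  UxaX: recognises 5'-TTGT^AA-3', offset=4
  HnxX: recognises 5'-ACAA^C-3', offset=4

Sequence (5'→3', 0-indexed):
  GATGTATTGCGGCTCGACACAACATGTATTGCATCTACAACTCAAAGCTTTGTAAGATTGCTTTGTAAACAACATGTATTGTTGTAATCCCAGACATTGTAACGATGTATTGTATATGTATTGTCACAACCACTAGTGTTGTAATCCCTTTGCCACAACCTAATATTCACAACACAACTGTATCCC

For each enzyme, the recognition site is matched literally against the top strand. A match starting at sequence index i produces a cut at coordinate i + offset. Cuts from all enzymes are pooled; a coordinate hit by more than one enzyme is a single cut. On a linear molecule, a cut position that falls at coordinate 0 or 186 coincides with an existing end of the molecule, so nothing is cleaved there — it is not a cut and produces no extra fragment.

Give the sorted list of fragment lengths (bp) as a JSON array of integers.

[4,5,6,6,9,9,9,9,9,11,12,13,13,13,13,14,15,16]

Per-enzyme occurrences:
  IvoVI ATGTATTG/8: at [1, 23, 73, 104, 115] ⇒ [9, 31, 81, 112, 123]
  UxaX TTGTAA/4: at [49, 62, 81, 96, 138] ⇒ [53, 66, 85, 100, 142]
  HnxX ACAAC/4: at [18, 36, 68, 125, 154, 168, 173] ⇒ [22, 40, 72, 129, 158, 172, 177]

All cut coordinates (distinct, sorted): [9, 22, 31, 40, 53, 66, 72, 81, 85, 100, 112, 123, 129, 142, 158, 172, 177]

Fragment lengths:
  [0,9): 9 bp
  [9,22): 13 bp
  [22,31): 9 bp
  [31,40): 9 bp
  [40,53): 13 bp
  [53,66): 13 bp
  [66,72): 6 bp
  [72,81): 9 bp
  [81,85): 4 bp
  [85,100): 15 bp
  [100,112): 12 bp
  [112,123): 11 bp
  [123,129): 6 bp
  [129,142): 13 bp
  [142,158): 16 bp
  [158,172): 14 bp
  [172,177): 5 bp
  [177,186): 9 bp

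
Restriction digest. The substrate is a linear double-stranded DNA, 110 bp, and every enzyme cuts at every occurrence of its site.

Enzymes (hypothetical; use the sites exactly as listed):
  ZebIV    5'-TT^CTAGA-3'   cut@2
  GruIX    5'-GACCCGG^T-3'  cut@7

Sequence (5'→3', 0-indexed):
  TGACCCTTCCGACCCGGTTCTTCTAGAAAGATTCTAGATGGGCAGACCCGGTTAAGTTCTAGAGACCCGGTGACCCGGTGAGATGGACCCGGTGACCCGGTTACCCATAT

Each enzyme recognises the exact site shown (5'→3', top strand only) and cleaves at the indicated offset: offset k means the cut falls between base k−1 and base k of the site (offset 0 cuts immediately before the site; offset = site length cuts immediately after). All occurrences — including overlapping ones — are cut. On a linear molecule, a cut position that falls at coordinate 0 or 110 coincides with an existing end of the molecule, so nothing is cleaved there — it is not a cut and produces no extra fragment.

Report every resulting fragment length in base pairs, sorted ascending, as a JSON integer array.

[5,7,8,8,10,11,12,14,17,18]

Site scan:
  ZebIV (TTCTAGA, off=2): starts [20, 31, 56] → cuts [22, 33, 58]
  GruIX (GACCCGGT, off=7): starts [10, 44, 63, 71, 85, 93] → cuts [17, 51, 70, 78, 92, 100]

Pooled cuts: [17, 22, 33, 51, 58, 70, 78, 92, 100]

Fragments:
  [0,17): 17 bp
  [17,22): 5 bp
  [22,33): 11 bp
  [33,51): 18 bp
  [51,58): 7 bp
  [58,70): 12 bp
  [70,78): 8 bp
  [78,92): 14 bp
  [92,100): 8 bp
  [100,110): 10 bp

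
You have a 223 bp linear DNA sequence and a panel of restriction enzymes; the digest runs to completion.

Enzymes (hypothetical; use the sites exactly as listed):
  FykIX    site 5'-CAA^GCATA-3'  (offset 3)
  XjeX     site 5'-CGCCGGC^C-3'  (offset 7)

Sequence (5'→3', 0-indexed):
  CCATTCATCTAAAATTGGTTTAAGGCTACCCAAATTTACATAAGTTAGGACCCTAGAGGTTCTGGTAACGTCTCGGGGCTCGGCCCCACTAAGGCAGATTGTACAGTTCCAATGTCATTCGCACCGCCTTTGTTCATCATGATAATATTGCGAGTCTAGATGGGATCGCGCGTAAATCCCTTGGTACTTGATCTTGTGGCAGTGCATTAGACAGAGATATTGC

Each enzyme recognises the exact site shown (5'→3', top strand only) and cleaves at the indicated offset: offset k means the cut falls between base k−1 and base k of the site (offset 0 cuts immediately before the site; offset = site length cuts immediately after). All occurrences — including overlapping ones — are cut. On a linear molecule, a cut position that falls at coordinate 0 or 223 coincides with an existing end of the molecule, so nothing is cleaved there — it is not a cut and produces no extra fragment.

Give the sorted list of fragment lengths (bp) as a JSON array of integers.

[223]

Site scan:
  FykIX (CAAGCATA, off=3): no sites
  XjeX (CGCCGGCC, off=7): no sites

All cut coordinates (distinct, sorted): ∅

Fragment lengths:
  no cuts → one linear fragment of 223 bp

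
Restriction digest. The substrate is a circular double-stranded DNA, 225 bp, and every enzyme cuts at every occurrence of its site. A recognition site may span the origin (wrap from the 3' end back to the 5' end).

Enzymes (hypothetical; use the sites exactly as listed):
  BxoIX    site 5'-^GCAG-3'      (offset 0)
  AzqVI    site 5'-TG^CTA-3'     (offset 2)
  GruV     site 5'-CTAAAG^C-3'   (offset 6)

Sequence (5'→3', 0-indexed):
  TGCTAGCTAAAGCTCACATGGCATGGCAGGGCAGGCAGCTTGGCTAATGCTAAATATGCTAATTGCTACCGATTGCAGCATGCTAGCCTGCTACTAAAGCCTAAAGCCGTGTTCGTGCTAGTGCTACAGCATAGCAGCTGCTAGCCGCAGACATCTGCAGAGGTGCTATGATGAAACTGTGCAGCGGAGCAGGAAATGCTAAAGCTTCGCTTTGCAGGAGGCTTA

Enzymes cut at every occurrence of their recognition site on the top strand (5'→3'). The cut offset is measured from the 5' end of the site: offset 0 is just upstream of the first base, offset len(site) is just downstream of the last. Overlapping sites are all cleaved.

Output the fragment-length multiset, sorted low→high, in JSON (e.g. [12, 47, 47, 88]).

Per-enzyme occurrences:
  BxoIX GCAG/0: at [25, 30, 34, 74, 133, 146, 156, 180, 188, 213] ⇒ [25, 30, 34, 74, 133, 146, 156, 180, 188, 213]
  AzqVI TGCTA/2: at [0, 47, 56, 63, 80, 88, 115, 121, 138, 163, 196] ⇒ [2, 49, 58, 65, 82, 90, 117, 123, 140, 165, 198]
  GruV CTAAAGC/6: at [6, 93, 100, 198] ⇒ [12, 99, 106, 204]

Pooled cuts: [2, 12, 25, 30, 34, 49, 58, 65, 74, 82, 90, 99, 106, 117, 123, 133, 140, 146, 156, 165, 180, 188, 198, 204, 213]

Fragments:
  2→12: 10 bp
  12→25: 13 bp
  25→30: 5 bp
  30→34: 4 bp
  34→49: 15 bp
  49→58: 9 bp
  58→65: 7 bp
  65→74: 9 bp
  74→82: 8 bp
  82→90: 8 bp
  90→99: 9 bp
  99→106: 7 bp
  106→117: 11 bp
  117→123: 6 bp
  123→133: 10 bp
  133→140: 7 bp
  140→146: 6 bp
  146→156: 10 bp
  156→165: 9 bp
  165→180: 15 bp
  180→188: 8 bp
  188→198: 10 bp
  198→204: 6 bp
  204→213: 9 bp
  213→2 (wrap): 225-213+2 = 14 bp

[4,5,6,6,6,7,7,7,8,8,8,9,9,9,9,9,10,10,10,10,11,13,14,15,15]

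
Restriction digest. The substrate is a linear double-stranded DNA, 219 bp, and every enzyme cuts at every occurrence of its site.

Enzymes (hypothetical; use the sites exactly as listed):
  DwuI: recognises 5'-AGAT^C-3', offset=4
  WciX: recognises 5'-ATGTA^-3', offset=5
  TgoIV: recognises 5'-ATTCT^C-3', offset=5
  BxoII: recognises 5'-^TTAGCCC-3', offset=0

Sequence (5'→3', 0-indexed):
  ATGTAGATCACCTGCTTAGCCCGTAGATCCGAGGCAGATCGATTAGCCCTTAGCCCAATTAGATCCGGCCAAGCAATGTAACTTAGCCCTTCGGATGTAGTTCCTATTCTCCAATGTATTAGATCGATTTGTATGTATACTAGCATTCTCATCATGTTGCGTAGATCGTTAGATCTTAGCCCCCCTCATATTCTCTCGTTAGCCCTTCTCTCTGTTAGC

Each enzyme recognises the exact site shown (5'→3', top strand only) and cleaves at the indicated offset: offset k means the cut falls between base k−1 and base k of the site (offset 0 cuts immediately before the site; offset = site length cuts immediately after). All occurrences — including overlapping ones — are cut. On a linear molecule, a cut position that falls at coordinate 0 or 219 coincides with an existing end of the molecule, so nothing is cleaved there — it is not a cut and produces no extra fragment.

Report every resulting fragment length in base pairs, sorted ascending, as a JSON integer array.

Scan for sites:
  DwuI AGATC/4: at [4, 24, 35, 60, 120, 162, 170] ⇒ [8, 28, 39, 64, 124, 166, 174]
  WciX ATGTA/5: at [0, 75, 94, 113, 132] ⇒ [5, 80, 99, 118, 137]
  TgoIV ATTCTC/5: at [105, 144, 189] ⇒ [110, 149, 194]
  BxoII TTAGCCC/0: at [15, 42, 49, 82, 175, 198] ⇒ [15, 42, 49, 82, 175, 198]

All cut coordinates (distinct, sorted): [5, 8, 15, 28, 39, 42, 49, 64, 80, 82, 99, 110, 118, 124, 137, 149, 166, 174, 175, 194, 198]

Fragment lengths:
  [0,5): 5 bp
  [5,8): 3 bp
  [8,15): 7 bp
  [15,28): 13 bp
  [28,39): 11 bp
  [39,42): 3 bp
  [42,49): 7 bp
  [49,64): 15 bp
  [64,80): 16 bp
  [80,82): 2 bp
  [82,99): 17 bp
  [99,110): 11 bp
  [110,118): 8 bp
  [118,124): 6 bp
  [124,137): 13 bp
  [137,149): 12 bp
  [149,166): 17 bp
  [166,174): 8 bp
  [174,175): 1 bp
  [175,194): 19 bp
  [194,198): 4 bp
  [198,219): 21 bp

[1,2,3,3,4,5,6,7,7,8,8,11,11,12,13,13,15,16,17,17,19,21]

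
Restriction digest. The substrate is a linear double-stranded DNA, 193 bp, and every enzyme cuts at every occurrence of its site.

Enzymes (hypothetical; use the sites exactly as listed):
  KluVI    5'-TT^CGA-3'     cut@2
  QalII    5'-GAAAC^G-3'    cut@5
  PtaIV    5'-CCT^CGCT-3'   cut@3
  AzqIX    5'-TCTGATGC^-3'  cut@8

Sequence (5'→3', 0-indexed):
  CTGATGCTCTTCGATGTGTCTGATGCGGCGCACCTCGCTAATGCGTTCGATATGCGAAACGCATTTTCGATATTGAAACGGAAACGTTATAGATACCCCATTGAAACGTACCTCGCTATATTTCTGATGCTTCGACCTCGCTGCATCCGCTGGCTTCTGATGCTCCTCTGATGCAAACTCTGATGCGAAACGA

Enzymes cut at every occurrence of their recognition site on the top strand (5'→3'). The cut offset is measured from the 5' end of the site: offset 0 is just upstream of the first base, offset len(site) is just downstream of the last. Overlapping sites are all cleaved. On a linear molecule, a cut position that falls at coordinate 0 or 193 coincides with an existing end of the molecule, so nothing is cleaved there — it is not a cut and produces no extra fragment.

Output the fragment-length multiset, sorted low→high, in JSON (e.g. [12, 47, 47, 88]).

Per-enzyme occurrences:
  KluVI (TTCGA, off=2): starts [9, 45, 65, 130] → cuts [11, 47, 67, 132]
  QalII (GAAACG, off=5): starts [55, 74, 80, 102, 186] → cuts [60, 79, 85, 107, 191]
  PtaIV (CCTCGCT, off=3): starts [32, 110, 135] → cuts [35, 113, 138]
  AzqIX (TCTGATGC, off=8): starts [18, 122, 155, 166, 178] → cuts [26, 130, 163, 174, 186]

All cut coordinates (distinct, sorted): [11, 26, 35, 47, 60, 67, 79, 85, 107, 113, 130, 132, 138, 163, 174, 186, 191]

Fragment lengths:
  [0,11): 11 bp
  [11,26): 15 bp
  [26,35): 9 bp
  [35,47): 12 bp
  [47,60): 13 bp
  [60,67): 7 bp
  [67,79): 12 bp
  [79,85): 6 bp
  [85,107): 22 bp
  [107,113): 6 bp
  [113,130): 17 bp
  [130,132): 2 bp
  [132,138): 6 bp
  [138,163): 25 bp
  [163,174): 11 bp
  [174,186): 12 bp
  [186,191): 5 bp
  [191,193): 2 bp

[2,2,5,6,6,6,7,9,11,11,12,12,12,13,15,17,22,25]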